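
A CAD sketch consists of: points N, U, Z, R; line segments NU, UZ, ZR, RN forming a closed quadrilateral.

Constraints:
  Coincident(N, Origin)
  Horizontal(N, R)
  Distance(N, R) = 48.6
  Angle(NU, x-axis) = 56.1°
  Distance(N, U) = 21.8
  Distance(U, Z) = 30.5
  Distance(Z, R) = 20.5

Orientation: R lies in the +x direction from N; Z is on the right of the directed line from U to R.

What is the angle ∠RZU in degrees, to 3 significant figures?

104°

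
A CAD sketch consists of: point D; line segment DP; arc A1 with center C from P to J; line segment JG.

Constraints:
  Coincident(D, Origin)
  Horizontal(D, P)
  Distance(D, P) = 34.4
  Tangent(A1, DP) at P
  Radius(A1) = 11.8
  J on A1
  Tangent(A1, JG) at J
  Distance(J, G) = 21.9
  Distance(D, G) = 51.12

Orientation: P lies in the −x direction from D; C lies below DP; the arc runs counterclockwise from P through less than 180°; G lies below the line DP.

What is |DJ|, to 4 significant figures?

48.11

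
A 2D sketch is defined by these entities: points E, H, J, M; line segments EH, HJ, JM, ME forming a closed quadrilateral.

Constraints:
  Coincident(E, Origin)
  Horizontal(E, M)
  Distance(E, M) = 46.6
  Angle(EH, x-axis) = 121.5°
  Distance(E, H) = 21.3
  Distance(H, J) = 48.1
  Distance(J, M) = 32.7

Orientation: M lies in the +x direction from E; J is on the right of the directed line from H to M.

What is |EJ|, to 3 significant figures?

27.2

Checks: |HJ| = 48.10 ✓; |JM| = 32.70 ✓.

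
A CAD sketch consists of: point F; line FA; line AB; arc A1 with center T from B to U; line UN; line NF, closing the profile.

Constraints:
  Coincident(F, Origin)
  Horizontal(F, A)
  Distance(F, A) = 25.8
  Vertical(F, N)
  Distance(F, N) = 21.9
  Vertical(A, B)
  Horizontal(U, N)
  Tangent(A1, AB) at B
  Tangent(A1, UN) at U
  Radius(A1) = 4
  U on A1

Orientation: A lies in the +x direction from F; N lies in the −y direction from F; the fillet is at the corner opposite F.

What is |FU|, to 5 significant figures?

30.901

F is at the origin; FA is horizontal with |FA| = 25.8 and A on the +x side, so A = (25.800, 0.0000). F and N share the same x with |FN| = 21.9 and N on the −y side, so N = (0.0000, -21.900). The virtual corner opposite F is at (25.800, -21.900). A1 meets AB tangentially, so TB is at right angles to AB and A1 meets UN tangentially, so TU is at right angles to UN, with radius 4.0, so the center T sits 4.0 in from both sides at T = (21.800, -17.900). That places the tangent points at B = (25.800, -17.900) on AB and U = (21.800, -21.900) on UN. Then |FU| = |U − F| = 30.901.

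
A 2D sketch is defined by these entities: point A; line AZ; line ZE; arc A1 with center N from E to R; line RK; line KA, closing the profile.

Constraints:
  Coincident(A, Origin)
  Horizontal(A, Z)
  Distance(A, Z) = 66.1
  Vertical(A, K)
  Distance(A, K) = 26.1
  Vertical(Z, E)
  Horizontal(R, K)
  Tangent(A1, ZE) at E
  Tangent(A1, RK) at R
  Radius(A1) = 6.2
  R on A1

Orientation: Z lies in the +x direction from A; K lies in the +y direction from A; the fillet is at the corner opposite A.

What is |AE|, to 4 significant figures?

69.03

A is at the origin; A and Z share the same y with |AZ| = 66.1 and Z on the +x side, so Z = (66.10, 0.000). A and K share the same x with |AK| = 26.1 and K on the +y side, so K = (0.000, 26.10). The virtual corner opposite A is at (66.10, 26.10). The tangent condition forces NE to be normal to ZE and since A1 is tangent to RK there, NR ⟂ RK, with radius 6.2, so the center N sits 6.2 in from both sides at N = (59.90, 19.90). That places the tangent points at E = (66.10, 19.90) on ZE and R = (59.90, 26.10) on RK. Then |AE| = |E − A| = 69.03.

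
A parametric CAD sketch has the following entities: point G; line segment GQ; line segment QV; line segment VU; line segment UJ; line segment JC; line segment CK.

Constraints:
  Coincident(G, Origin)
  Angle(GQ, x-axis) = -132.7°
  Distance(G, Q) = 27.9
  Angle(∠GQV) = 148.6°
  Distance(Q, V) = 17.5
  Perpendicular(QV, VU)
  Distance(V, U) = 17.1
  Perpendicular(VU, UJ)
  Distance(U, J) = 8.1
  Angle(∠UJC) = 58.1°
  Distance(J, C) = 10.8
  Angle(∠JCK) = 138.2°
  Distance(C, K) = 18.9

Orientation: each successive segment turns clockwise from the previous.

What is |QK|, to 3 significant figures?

33.4

∠UJC = 58.1° gives JC at -106° from the x-axis; with |JC| = 10.8, C = (-35.6, -17.0). ∠JCK = 138.2° gives CK at -148° from the x-axis; with |CK| = 18.9, K = (-51.6, -27.1). Then |QK| = |K − Q| = 33.4.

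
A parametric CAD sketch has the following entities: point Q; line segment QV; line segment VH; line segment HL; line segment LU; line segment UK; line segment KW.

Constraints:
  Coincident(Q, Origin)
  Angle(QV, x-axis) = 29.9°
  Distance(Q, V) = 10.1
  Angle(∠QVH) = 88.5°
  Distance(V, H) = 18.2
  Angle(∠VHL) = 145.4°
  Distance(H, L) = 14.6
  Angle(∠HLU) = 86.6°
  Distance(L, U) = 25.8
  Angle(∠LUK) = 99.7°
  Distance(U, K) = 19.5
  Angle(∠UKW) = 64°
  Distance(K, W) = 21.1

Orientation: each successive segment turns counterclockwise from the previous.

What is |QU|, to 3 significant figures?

23.3

∠VHL = 145.4° gives HL at 156° from the x-axis; with |HL| = 14.6, L = (-14.1, 26.5). ∠HLU = 86.6° gives LU at -111° from the x-axis; with |LU| = 25.8, U = (-23.1, 2.36). Then |QU| = |U − Q| = 23.3.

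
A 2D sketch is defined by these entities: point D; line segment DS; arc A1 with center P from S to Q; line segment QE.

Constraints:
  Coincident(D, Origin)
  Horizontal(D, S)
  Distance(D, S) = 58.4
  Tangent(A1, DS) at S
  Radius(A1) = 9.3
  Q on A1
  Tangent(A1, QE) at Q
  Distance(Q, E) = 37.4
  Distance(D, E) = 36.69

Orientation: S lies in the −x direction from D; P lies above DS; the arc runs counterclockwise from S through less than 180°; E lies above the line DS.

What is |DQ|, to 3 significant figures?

52.2

Checks: |PQ| = 9.300 ✓; ∠(PQ, QE) = 90.00° ✓; |QE| = 37.40 ✓; |DE| = 36.69 ✓.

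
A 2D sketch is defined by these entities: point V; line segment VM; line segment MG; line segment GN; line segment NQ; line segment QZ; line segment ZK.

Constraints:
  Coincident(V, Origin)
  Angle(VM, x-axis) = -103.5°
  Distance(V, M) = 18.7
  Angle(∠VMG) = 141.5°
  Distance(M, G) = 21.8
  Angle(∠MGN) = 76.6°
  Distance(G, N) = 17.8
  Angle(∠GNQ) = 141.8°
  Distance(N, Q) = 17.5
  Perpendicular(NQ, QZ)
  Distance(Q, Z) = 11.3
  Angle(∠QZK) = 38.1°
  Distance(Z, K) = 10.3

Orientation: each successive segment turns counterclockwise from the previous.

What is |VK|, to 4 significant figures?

23.83

NQ ⟂ QZ, so QZ runs at 166.6°; with |QZ| = 11.3, Z = (11.86, -7.242). ∠QZK = 38.1° gives ZK at -51.50° from the x-axis; with |ZK| = 10.3, K = (18.27, -15.30). Then |VK| = |K − V| = 23.83.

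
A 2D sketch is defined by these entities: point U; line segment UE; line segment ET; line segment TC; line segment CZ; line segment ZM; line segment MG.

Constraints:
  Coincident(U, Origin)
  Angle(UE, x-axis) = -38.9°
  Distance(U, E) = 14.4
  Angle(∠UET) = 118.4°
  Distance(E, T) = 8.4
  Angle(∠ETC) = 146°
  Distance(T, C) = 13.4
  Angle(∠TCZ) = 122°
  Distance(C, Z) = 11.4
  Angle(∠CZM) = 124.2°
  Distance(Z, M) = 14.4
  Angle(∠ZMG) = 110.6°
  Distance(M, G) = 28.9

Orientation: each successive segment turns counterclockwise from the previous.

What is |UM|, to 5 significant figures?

19.564

U is at the origin; UE runs at -38.9° with length 14.4, so E = (11.207, -9.0427). ∠UET = 118.4° gives ET at 22.700° from the x-axis; with |ET| = 8.4, T = (18.956, -5.8011). ∠ETC = 146.0° gives TC at 56.700° from the x-axis; with |TC| = 13.4, C = (26.313, 5.3988). ∠TCZ = 122.0° gives CZ at 114.70° from the x-axis; with |CZ| = 11.4, Z = (21.549, 15.756). ∠CZM = 124.2° gives ZM at 170.50° from the x-axis; with |ZM| = 14.4, M = (7.3467, 18.132). Then |UM| = |M − U| = 19.564.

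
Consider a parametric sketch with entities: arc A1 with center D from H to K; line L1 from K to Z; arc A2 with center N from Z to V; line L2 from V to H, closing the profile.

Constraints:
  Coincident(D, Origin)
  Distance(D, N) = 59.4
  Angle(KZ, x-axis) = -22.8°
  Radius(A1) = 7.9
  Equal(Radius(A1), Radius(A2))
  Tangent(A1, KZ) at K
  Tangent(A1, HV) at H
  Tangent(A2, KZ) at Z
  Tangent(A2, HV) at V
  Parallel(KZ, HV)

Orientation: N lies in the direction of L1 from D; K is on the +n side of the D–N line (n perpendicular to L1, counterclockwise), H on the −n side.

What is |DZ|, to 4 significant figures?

59.92

Tangency of A1 to both parallel lines with radius 7.9 puts K and H at D ± 7.9·n: K = (3.061, 7.283), H = (-3.061, -7.283). Equal radii place Z and V the same way about N: Z = N + 7.9·n = (57.82, -15.74), V = N − 7.9·n = (51.70, -30.30). Then |DZ| = |Z − D| = 59.92.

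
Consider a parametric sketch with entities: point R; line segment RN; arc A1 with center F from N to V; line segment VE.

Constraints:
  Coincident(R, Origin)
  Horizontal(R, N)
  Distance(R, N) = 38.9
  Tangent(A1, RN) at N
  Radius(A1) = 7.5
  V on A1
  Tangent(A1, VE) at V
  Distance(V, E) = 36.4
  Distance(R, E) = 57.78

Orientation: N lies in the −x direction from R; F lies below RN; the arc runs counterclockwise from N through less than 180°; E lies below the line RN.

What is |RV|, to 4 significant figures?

47.10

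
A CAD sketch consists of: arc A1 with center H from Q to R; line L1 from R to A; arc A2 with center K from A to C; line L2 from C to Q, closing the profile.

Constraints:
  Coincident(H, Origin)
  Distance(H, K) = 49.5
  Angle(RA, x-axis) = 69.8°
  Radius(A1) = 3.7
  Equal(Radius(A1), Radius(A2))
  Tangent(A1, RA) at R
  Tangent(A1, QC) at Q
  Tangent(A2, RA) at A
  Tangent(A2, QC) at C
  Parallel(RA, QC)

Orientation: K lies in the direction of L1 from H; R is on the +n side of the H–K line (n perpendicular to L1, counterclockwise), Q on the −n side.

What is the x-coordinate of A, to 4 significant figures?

13.62

Tangency of A1 to both parallel lines with radius 3.7 puts R and Q at H ± 3.7·n: R = (-3.472, 1.278), Q = (3.472, -1.278). Equal radii place A and C the same way about K: A = K + 3.7·n = (13.62, 47.73), C = K − 3.7·n = (20.56, 45.18). So A.x = 13.62.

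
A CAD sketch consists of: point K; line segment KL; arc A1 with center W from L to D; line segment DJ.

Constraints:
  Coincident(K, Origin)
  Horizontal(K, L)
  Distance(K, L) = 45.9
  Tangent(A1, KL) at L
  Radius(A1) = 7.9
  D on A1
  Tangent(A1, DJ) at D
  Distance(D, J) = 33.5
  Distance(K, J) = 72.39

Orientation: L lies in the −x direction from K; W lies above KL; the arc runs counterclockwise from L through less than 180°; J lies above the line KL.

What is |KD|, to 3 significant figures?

41.9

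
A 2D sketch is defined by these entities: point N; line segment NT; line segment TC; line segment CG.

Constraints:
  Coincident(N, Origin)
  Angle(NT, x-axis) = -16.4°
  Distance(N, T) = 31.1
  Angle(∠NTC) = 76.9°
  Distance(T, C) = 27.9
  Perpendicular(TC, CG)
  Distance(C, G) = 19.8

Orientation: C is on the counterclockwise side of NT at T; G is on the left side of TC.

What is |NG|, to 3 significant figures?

23.3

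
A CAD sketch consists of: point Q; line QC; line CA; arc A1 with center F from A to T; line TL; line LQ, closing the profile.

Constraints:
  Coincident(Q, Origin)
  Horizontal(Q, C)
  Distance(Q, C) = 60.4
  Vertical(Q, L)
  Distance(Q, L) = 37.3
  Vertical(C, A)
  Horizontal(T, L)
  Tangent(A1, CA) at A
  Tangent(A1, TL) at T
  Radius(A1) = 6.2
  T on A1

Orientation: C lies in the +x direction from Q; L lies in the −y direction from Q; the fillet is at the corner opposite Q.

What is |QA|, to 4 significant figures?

67.94

Q is at the origin; Q and C share the same y with |QC| = 60.4 and C on the +x side, so C = (60.40, 0.000). Q and L share the same x with |QL| = 37.3 and L on the −y side, so L = (0.000, -37.30). The virtual corner opposite Q is at (60.40, -37.30). Tangency of A1 to CA means the radius FA is perpendicular to CA and since A1 is tangent to TL there, FT ⟂ TL, with radius 6.2, so the center F sits 6.2 in from both sides at F = (54.20, -31.10). That places the tangent points at A = (60.40, -31.10) on CA and T = (54.20, -37.30) on TL. Then |QA| = |A − Q| = 67.94.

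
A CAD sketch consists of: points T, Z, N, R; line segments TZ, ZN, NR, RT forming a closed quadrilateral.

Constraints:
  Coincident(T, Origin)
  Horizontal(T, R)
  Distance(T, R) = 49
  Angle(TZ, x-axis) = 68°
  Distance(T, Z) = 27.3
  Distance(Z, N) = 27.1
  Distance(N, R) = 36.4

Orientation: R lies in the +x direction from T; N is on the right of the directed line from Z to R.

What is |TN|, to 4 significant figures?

12.75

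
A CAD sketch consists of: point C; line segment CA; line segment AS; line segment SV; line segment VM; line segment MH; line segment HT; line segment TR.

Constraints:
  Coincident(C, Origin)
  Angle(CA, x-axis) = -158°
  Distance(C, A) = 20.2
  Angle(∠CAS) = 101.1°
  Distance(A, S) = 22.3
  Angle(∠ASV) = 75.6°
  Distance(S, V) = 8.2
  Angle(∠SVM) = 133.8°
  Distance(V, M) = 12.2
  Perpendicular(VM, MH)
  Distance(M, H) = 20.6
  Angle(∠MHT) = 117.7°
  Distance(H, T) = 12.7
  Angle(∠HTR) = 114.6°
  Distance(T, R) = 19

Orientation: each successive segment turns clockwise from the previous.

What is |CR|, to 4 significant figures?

43.08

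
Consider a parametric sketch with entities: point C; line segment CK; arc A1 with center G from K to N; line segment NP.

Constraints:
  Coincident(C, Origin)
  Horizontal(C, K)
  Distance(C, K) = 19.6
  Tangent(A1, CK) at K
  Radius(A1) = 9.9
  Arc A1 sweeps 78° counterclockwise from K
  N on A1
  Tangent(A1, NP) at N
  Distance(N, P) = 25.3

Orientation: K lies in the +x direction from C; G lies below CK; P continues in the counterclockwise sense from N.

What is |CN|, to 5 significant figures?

12.642

C is at the origin; CK is horizontal with |CK| = 19.6 and K on the +x side, so K = (19.600, 0.0000). The tangent condition forces GK to be normal to CK, so G = K + (0, -9.9) = (19.600, -9.9000). On A1, K sits at bearing 90° from G; a 78° counterclockwise sweep puts N at bearing 168°, so N = G + 9.9·(cos 168°, sin 168°) = (9.9163, -7.8417). Then |CN| = |N − C| = 12.642.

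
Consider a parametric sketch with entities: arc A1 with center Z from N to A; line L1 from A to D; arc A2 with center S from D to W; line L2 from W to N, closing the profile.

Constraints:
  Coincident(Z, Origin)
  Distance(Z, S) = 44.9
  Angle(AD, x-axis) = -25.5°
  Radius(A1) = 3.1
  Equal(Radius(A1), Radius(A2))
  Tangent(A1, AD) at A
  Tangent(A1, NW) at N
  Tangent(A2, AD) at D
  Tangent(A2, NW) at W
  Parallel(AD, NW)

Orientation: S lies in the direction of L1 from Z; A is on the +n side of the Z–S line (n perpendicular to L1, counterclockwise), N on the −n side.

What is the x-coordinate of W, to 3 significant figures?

39.2

The slot axis is L1's direction at -25.5°, so u = (cos -25.5°, sin -25.5°) = (0.903, -0.431) and n = (−sin -25.5°, cos -25.5°) = (0.431, 0.903). Z is at the origin and S lies 44.9 along u from Z, so S = 44.9·u = (40.5, -19.3). Tangency of A1 to both parallel lines with radius 3.1 puts A and N at Z ± 3.1·n: A = (1.33, 2.80), N = (-1.33, -2.80). Equal radii place D and W the same way about S: D = S + 3.1·n = (41.9, -16.5), W = S − 3.1·n = (39.2, -22.1). So W.x = 39.2.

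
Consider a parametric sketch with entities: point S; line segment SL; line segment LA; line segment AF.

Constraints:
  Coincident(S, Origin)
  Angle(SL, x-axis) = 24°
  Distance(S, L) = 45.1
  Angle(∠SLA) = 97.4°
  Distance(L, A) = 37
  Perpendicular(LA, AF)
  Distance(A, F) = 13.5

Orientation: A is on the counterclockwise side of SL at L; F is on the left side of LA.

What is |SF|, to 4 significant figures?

52.99

∠SLA = 97.4°, so LA runs at 24.0° + (180° − 97.4°) = 106.6° from the x-axis; with |LA| = 37.0, A = L + 37.0·(cos 106.6°, sin 106.6°) = (30.63, 53.80). LA ⟂ AF; with |AF| = 13.5 on the left of LA, F = A + 13.5·(-0.9583, -0.2857) = (17.69, 49.94). Then |SF| = |F − S| = 52.99.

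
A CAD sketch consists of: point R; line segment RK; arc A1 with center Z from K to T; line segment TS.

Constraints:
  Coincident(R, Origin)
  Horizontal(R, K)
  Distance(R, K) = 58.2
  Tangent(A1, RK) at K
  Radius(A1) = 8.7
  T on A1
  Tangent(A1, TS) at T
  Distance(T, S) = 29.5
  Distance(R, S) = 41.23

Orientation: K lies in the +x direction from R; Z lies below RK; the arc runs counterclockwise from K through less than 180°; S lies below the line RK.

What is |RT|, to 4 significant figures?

51.68

R is at the origin; R and K share the same y with |RK| = 58.2 and K on the +x side, so K = (58.20, 0.000). Tangency of A1 to RK means the radius ZK is perpendicular to RK, so Z = K + (0, -8.7) = (58.20, -8.700). Since ZT ⟂ TS (tangency), |ZS| = √(8.7² + 29.5²) = 30.76 regardless of where T sits on A1. So S lies on both circle(R, 41.23) and circle(Z, 30.76); the below-RK intersection is S = (32.42, -25.47). T is the foot of the tangent from S: T = (51.59, -3.047).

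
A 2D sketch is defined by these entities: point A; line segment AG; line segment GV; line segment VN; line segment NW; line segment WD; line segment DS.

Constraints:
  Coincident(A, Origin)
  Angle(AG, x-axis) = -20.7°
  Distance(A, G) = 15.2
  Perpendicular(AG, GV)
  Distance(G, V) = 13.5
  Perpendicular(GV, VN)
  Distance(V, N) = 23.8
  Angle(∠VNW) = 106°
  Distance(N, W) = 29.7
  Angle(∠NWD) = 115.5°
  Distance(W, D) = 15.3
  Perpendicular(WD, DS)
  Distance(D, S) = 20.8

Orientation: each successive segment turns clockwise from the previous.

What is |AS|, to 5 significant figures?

12.799

A is at the origin; AG runs at -20.7° with length 15.2, so G = (14.219, -5.3728). The perpendicularity gives GV at right angles to AG, so GV runs at -110.70°; with |GV| = 13.5, V = (9.4468, -18.001). GV ⟂ VN, so VN runs at 159.30°; with |VN| = 23.8, N = (-12.817, -9.5886). ∠VNW = 106.0° gives NW at 85.300° from the x-axis; with |NW| = 29.7, W = (-10.383, 20.012). ∠NWD = 115.5° gives WD at 20.800° from the x-axis; with |WD| = 15.3, D = (3.9197, 25.445). WD ⟂ DS, so DS runs at -69.200°; with |DS| = 20.8, S = (11.306, 6.0003). Then |AS| = |S − A| = 12.799.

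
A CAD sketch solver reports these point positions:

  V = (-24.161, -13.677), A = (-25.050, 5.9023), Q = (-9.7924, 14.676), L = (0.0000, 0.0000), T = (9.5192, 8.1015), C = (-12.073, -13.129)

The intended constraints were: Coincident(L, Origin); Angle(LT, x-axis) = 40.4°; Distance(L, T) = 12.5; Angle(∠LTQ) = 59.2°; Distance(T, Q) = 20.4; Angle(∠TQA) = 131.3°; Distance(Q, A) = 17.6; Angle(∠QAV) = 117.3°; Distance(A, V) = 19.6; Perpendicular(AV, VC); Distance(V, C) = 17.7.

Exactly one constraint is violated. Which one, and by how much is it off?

Distance(V, C) = 17.7 — off by 5.60.

L = (0.00, 0.00) ✓; LT at 40.40° ✓; |LT| = 12.50 ✓; ∠LTQ = 59.20° ✓; |TQ| = 20.40 ✓; ∠TQA = 131.3° ✓; |QA| = 17.60 ✓; ∠QAV = 117.3° ✓; |AV| = 19.60 ✓; ∠(AV, VC) = 90.00° ✓; |VC| = 12.10 ✗.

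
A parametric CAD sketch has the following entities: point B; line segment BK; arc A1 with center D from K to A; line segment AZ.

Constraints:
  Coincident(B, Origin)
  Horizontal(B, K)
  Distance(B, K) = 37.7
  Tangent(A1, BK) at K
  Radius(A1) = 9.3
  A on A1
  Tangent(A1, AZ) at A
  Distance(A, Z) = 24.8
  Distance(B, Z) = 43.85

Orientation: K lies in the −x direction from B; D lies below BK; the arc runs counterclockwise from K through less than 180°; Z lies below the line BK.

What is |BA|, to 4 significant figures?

47.21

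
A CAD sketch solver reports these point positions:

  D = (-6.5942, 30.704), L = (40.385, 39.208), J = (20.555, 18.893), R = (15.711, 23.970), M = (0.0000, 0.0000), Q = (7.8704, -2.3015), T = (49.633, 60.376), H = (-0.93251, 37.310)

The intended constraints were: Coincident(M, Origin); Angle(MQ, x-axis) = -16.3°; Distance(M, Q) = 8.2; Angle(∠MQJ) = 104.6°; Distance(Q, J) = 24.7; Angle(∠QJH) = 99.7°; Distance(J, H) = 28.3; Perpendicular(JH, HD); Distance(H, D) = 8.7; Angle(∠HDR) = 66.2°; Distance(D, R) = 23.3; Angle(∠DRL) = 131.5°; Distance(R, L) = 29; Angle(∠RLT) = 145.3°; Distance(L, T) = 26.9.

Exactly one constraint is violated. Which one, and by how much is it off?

Distance(L, T) = 26.9 — off by 3.80.

M = (0.00, 0.00) ✓; MQ at -16.30° ✓; |MQ| = 8.200 ✓; ∠MQJ = 104.6° ✓; |QJ| = 24.70 ✓; ∠QJH = 99.70° ✓; |JH| = 28.30 ✓; ∠(JH, HD) = 90.00° ✓; |HD| = 8.700 ✓; ∠HDR = 66.20° ✓; |DR| = 23.30 ✓; ∠DRL = 131.5° ✓; |RL| = 29.00 ✓; ∠RLT = 145.3° ✓; |LT| = 23.10 ✗.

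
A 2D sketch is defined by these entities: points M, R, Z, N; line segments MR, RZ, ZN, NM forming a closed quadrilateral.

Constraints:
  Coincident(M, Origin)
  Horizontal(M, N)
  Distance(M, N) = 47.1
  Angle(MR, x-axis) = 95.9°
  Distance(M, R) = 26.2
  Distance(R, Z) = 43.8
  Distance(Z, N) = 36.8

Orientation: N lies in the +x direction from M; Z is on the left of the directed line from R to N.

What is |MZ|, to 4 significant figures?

53.84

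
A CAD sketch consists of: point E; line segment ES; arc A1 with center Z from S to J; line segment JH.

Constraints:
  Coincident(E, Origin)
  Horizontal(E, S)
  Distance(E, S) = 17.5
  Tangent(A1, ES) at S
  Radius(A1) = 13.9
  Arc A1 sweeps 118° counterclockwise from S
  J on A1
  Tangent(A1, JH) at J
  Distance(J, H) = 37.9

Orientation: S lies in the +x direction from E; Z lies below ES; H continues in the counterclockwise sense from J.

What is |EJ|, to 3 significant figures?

21.1

E is at the origin; ES is horizontal with |ES| = 17.5 and S on the +x side, so S = (17.5, 0.00). Tangency of A1 to ES means the radius ZS is perpendicular to ES, so Z = S + (0, -13.9) = (17.5, -13.9). On A1, S sits at bearing 90° from Z; a 118° counterclockwise sweep puts J at bearing 208°, so J = Z + 13.9·(cos 208°, sin 208°) = (5.23, -20.4). Then |EJ| = |J − E| = 21.1.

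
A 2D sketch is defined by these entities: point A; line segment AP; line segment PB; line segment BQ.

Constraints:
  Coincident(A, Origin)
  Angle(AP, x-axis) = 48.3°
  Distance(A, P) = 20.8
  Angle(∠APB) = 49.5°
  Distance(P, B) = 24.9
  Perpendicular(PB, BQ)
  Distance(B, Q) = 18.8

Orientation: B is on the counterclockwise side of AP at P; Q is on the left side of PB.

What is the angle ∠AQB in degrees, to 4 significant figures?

75.32°

A is at the origin; AP runs at 48.3° with length 20.8, so P = 20.8·(cos 48.3°, sin 48.3°) = (13.84, 15.53). ∠APB = 49.5°, so PB runs at 48.3° + (180° − 49.5°) = 178.8° from the x-axis; with |PB| = 24.9, B = P + 24.9·(cos 178.8°, sin 178.8°) = (-11.06, 16.05). The perpendicularity gives BQ at right angles to PB; with |BQ| = 18.8 on the left of PB, Q = B + 18.8·(-0.02094, -0.9998) = (-11.45, -2.744). Then cos ∠AQB = QA·QB / (|QA||QB|), giving 75.32°.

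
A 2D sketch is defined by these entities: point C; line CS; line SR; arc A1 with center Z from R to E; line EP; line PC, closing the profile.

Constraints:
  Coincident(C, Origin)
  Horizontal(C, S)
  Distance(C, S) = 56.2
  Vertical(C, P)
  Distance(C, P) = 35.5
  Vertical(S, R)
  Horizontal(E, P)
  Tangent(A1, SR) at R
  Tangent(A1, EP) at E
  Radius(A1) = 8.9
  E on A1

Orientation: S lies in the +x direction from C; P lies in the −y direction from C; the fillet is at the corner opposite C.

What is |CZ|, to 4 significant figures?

54.27

C is at the origin; CS is horizontal with |CS| = 56.2 and S on the +x side, so S = (56.20, 0.000). C and P share the same x with |CP| = 35.5 and P on the −y side, so P = (0.000, -35.50). The virtual corner opposite C is at (56.20, -35.50). Since A1 is tangent to SR there, ZR ⟂ SR and tangency of A1 to EP means the radius ZE is perpendicular to EP, with radius 8.9, so the center Z sits 8.9 in from both sides at Z = (47.30, -26.60). Then |CZ| = |Z − C| = 54.27.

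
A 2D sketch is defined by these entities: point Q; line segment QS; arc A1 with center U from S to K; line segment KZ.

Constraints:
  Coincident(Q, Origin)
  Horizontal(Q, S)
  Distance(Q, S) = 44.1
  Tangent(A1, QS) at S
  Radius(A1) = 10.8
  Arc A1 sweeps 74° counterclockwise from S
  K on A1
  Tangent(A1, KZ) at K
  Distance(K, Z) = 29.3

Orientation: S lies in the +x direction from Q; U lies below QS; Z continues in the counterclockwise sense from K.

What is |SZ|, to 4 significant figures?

40.45

Q is at the origin; Q and S share the same y with |QS| = 44.1 and S on the +x side, so S = (44.10, 0.000). A1 meets QS tangentially, so US is at right angles to QS, so U = S + (0, -10.8) = (44.10, -10.80). On A1, S sits at bearing 90° from U; a 74° counterclockwise sweep puts K at bearing 164°, so K = U + 10.8·(cos 164°, sin 164°) = (33.72, -7.823). Tangency of A1 to KZ means the radius UK is perpendicular to KZ, so KZ runs along (−sin 164°, cos 164°); with |KZ| = 29.3, Z = (25.64, -35.99). Then |SZ| = |Z − S| = 40.45.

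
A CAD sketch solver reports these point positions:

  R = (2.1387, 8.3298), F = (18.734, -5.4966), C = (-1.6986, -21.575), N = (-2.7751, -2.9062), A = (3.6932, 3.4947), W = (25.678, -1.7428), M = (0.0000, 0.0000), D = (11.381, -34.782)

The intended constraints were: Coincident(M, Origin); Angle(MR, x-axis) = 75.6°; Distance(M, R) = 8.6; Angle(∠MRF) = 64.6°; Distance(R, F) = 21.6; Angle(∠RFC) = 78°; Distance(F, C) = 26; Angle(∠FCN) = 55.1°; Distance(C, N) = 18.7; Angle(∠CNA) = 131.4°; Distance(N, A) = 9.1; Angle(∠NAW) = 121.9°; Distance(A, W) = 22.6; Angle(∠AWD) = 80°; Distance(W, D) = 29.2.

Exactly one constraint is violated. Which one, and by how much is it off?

Distance(W, D) = 29.2 — off by 6.80.

M = (0.00, 0.00) ✓; MR at 75.60° ✓; |MR| = 8.600 ✓; ∠MRF = 64.60° ✓; |RF| = 21.60 ✓; ∠RFC = 78.00° ✓; |FC| = 26.00 ✓; ∠FCN = 55.10° ✓; |CN| = 18.70 ✓; ∠CNA = 131.4° ✓; |NA| = 9.100 ✓; ∠NAW = 121.9° ✓; |AW| = 22.60 ✓; ∠AWD = 80.00° ✓; |WD| = 36.00 ✗.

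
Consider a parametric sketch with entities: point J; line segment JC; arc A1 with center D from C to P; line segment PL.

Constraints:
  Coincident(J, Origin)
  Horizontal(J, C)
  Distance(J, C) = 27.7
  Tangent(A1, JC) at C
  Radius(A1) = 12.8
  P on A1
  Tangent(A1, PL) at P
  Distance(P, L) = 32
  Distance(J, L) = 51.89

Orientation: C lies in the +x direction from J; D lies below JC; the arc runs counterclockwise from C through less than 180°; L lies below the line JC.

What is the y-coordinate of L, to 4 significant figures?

-46.84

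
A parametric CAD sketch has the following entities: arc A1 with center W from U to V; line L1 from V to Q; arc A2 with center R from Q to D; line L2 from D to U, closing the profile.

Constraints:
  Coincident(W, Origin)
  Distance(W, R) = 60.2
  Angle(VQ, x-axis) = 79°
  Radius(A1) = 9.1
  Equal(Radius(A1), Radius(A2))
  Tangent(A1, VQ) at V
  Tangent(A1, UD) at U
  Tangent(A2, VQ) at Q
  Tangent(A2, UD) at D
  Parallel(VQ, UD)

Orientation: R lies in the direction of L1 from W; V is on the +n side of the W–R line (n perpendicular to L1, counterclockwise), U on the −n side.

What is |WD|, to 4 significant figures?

60.88

The slot axis is L1's direction at 79.0°, so u = (cos 79.0°, sin 79.0°) = (0.1908, 0.9816) and n = (−sin 79.0°, cos 79.0°) = (-0.9816, 0.1908). W is at the origin and R lies 60.2 along u from W, so R = 60.2·u = (11.49, 59.09). Tangency of A1 to both parallel lines with radius 9.1 puts V and U at W ± 9.1·n: V = (-8.933, 1.736), U = (8.933, -1.736). Equal radii place Q and D the same way about R: Q = R + 9.1·n = (2.554, 60.83), D = R − 9.1·n = (20.42, 57.36). Then |WD| = |D − W| = 60.88.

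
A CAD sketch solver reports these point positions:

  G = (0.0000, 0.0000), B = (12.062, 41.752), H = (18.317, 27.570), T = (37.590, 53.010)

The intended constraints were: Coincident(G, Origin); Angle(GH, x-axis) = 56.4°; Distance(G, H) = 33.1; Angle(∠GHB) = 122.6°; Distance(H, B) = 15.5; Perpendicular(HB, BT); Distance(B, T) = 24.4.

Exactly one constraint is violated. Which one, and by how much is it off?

Distance(B, T) = 24.4 — off by 3.50.

G = (0.00, 0.00) ✓; GH at 56.40° ✓; |GH| = 33.10 ✓; ∠GHB = 122.6° ✓; |HB| = 15.50 ✓; ∠(HB, BT) = 90.00° ✓; |BT| = 27.90 ✗.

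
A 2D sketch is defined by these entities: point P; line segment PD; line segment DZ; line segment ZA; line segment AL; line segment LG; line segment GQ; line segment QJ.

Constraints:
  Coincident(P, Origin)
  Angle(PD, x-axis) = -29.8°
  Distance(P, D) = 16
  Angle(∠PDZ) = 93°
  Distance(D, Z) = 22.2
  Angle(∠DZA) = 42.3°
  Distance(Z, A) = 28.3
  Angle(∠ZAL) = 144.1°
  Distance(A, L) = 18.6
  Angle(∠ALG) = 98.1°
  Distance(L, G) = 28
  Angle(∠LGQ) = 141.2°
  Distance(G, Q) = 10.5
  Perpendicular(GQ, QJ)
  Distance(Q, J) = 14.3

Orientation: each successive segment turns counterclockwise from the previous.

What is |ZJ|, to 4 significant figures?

30.64

P is at the origin; PD runs at -29.8° with length 16.0, so D = (13.88, -7.952). ∠PDZ = 93.0° gives DZ at 57.20° from the x-axis; with |DZ| = 22.2, Z = (25.91, 10.71). ∠DZA = 42.3° gives ZA at -165.1° from the x-axis; with |ZA| = 28.3, A = (-1.438, 3.432). ∠ZAL = 144.1° gives AL at -129.2° from the x-axis; with |AL| = 18.6, L = (-13.19, -10.98). ∠ALG = 98.1° gives LG at -47.30° from the x-axis; with |LG| = 28.0, G = (5.794, -31.56). ∠LGQ = 141.2° gives GQ at -8.500° from the x-axis; with |GQ| = 10.5, Q = (16.18, -33.11). GQ ⟂ QJ, so QJ runs at 81.50°; with |QJ| = 14.3, J = (18.29, -18.97). Then |ZJ| = |J − Z| = 30.64.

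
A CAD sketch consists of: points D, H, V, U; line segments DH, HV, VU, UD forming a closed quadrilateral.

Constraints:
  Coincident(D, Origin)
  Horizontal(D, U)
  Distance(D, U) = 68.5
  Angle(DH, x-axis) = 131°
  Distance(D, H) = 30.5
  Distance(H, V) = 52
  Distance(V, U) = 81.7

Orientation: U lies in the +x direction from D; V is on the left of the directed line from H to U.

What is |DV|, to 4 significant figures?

63.37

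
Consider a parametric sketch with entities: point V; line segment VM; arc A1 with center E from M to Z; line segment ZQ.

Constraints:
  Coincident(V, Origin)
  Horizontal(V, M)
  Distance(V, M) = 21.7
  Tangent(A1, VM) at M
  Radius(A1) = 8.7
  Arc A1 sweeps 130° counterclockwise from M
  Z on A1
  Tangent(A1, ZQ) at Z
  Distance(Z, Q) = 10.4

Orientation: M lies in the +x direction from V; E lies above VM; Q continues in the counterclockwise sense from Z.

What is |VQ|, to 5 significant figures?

31.072

V is at the origin; VM is horizontal with |VM| = 21.7 and M on the +x side, so M = (21.700, 0.0000). Since A1 is tangent to VM there, EM ⟂ VM, so E = M + (0, 8.7) = (21.700, 8.7000). On A1, M sits at bearing -90° from E; a 130° counterclockwise sweep puts Z at bearing 40°, so Z = E + 8.7·(cos 40°, sin 40°) = (28.365, 14.292). A1 meets ZQ tangentially, so EZ is at right angles to ZQ, so ZQ runs along (−sin 40°, cos 40°); with |ZQ| = 10.4, Q = (21.680, 22.259). Then |VQ| = |Q − V| = 31.072.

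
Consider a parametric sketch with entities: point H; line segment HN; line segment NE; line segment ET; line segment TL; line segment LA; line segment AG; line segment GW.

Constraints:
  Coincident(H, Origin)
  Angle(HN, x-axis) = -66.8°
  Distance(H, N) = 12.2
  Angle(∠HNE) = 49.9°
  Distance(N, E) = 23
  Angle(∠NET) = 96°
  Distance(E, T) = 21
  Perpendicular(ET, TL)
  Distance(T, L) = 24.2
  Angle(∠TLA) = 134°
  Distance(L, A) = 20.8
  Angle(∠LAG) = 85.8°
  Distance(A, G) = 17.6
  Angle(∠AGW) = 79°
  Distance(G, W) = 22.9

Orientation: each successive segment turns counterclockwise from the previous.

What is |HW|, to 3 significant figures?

7.40

H is at the origin; HN runs at -66.8° with length 12.2, so N = (4.81, -11.2). ∠HNE = 49.9° gives NE at 63.3° from the x-axis; with |NE| = 23.0, E = (15.1, 9.33). ∠NET = 96.0° gives ET at 147° from the x-axis; with |ET| = 21.0, T = (-2.53, 20.7). ET ⟂ TL, so TL runs at -123°; with |TL| = 24.2, L = (-15.6, 0.315). ∠TLA = 134.0° gives LA at -76.7° from the x-axis; with |LA| = 20.8, A = (-10.8, -19.9). ∠LAG = 85.8° gives AG at 17.5° from the x-axis; with |AG| = 17.6, G = (5.97, -14.6). ∠AGW = 79.0° gives GW at 118° from the x-axis; with |GW| = 22.9, W = (-4.96, 5.49). Then |HW| = |W − H| = 7.40.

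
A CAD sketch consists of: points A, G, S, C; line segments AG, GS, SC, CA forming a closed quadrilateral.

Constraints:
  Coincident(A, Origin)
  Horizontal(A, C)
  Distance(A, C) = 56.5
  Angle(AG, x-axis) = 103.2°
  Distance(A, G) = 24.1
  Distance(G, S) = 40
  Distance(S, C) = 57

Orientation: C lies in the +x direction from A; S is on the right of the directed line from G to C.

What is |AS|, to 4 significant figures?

15.97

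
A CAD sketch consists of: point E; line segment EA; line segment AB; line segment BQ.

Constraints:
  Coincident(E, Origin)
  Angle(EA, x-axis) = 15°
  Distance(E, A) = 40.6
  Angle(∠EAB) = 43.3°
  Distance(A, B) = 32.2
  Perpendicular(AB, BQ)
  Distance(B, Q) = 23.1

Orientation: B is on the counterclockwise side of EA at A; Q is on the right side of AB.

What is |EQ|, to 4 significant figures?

51.01

∠EAB = 43.3°, so AB runs at 15.0° + (180° − 43.3°) = 151.7° from the x-axis; with |AB| = 32.2, B = A + 32.2·(cos 151.7°, sin 151.7°) = (10.87, 25.77). The perpendicularity gives BQ at right angles to AB; with |BQ| = 23.1 on the right of AB, Q = B + 23.1·(0.4741, 0.8805) = (21.82, 46.11). Then |EQ| = |Q − E| = 51.01.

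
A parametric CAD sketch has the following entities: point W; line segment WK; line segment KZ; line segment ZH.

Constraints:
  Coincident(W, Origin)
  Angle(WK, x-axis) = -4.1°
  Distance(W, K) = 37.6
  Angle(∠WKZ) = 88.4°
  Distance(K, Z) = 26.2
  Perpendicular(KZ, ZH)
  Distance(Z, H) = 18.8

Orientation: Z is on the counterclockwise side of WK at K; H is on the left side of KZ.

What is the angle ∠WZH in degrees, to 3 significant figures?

33.8°

∠WKZ = 88.4°, so KZ runs at -4.1° + (180° − 88.4°) = 87.5° from the x-axis; with |KZ| = 26.2, Z = K + 26.2·(cos 87.5°, sin 87.5°) = (38.6, 23.5). KZ is perpendicular to ZH; with |ZH| = 18.8 on the left of KZ, H = Z + 18.8·(-0.999, 0.0436) = (19.9, 24.3). Then cos ∠WZH = ZW·ZH / (|ZW||ZH|), giving 33.8°.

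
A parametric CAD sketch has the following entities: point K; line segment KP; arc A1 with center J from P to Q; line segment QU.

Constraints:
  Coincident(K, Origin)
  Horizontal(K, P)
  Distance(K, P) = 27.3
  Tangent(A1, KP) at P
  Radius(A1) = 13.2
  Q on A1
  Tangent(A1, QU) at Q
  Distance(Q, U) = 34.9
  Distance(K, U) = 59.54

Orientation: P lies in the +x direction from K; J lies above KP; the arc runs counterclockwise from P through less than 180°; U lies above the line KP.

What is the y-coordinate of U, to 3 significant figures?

50.2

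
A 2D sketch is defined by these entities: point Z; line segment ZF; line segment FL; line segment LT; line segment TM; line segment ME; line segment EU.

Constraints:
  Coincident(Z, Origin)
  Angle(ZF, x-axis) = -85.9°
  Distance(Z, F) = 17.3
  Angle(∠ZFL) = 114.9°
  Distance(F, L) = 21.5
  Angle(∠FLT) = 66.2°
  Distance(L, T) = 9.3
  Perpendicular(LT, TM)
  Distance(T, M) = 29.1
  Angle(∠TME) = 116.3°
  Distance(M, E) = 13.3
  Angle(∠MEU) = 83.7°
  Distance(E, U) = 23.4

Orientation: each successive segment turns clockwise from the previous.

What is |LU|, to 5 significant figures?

16.794

∠TME = 116.3° gives ME at -58.500° from the x-axis; with |ME| = 13.3, E = (17.519, -27.120). ∠MEU = 83.7° gives EU at -154.80° from the x-axis; with |EU| = 23.4, U = (-3.6538, -37.083). Then |LU| = |U − L| = 16.794.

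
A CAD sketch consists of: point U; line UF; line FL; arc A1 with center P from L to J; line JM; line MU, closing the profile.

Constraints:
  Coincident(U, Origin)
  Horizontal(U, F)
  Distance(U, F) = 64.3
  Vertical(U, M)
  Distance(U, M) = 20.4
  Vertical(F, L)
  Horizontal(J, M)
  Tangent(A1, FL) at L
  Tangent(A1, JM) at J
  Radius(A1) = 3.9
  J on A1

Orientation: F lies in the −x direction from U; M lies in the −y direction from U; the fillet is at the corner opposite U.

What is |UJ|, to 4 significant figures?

63.75

The virtual corner opposite U is at (-64.30, -20.40). Since A1 is tangent to FL there, PL ⟂ FL and since A1 is tangent to JM there, PJ ⟂ JM, with radius 3.9, so the center P sits 3.9 in from both sides at P = (-60.40, -16.50). That places the tangent points at L = (-64.30, -16.50) on FL and J = (-60.40, -20.40) on JM. Then |UJ| = |J − U| = 63.75.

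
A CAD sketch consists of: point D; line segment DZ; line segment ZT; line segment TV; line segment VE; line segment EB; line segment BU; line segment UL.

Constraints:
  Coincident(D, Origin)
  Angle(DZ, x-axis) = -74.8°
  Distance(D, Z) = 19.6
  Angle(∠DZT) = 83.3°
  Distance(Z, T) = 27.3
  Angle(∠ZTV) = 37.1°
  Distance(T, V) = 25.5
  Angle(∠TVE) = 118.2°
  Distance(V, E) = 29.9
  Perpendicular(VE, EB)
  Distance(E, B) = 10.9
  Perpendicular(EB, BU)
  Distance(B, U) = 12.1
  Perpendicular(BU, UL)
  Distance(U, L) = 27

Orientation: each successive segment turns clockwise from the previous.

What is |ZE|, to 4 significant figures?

20.41

D is at the origin; DZ runs at -74.8° with length 19.6, so Z = (5.139, -18.91). ∠DZT = 83.3° gives ZT at -171.5° from the x-axis; with |ZT| = 27.3, T = (-21.86, -22.95). ∠ZTV = 37.1° gives TV at 45.60° from the x-axis; with |TV| = 25.5, V = (-4.020, -4.730). ∠TVE = 118.2° gives VE at -16.20° from the x-axis; with |VE| = 29.9, E = (24.69, -13.07). Then |ZE| = |E − Z| = 20.41.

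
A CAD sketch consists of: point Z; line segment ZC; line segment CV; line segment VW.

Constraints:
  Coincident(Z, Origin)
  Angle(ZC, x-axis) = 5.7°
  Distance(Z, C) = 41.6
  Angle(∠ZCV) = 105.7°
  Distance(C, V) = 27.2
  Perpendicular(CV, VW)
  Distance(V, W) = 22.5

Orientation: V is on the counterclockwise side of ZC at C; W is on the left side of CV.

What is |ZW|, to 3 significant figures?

42.3

∠ZCV = 105.7°, so CV runs at 5.7° + (180° − 105.7°) = 80.0° from the x-axis; with |CV| = 27.2, V = C + 27.2·(cos 80.0°, sin 80.0°) = (46.1, 30.9). CV ⟂ VW; with |VW| = 22.5 on the left of CV, W = V + 22.5·(-0.985, 0.174) = (24.0, 34.8). Then |ZW| = |W − Z| = 42.3.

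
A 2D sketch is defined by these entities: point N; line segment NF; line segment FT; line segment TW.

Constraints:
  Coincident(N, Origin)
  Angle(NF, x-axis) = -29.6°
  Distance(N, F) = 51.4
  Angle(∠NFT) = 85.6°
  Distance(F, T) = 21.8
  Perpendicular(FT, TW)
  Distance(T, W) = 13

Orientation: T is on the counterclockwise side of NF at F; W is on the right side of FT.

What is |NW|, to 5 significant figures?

66.684

N is at the origin; NF runs at -29.6° with length 51.4, so F = 51.4·(cos -29.6°, sin -29.6°) = (44.692, -25.389). ∠NFT = 85.6°, so FT runs at -29.6° + (180° − 85.6°) = 64.800° from the x-axis; with |FT| = 21.8, T = F + 21.8·(cos 64.800°, sin 64.800°) = (53.974, -5.6634). The perpendicularity gives TW at right angles to FT; with |TW| = 13.0 on the right of FT, W = T + 13.0·(0.90483, -0.42578) = (65.737, -11.199). Then |NW| = |W − N| = 66.684.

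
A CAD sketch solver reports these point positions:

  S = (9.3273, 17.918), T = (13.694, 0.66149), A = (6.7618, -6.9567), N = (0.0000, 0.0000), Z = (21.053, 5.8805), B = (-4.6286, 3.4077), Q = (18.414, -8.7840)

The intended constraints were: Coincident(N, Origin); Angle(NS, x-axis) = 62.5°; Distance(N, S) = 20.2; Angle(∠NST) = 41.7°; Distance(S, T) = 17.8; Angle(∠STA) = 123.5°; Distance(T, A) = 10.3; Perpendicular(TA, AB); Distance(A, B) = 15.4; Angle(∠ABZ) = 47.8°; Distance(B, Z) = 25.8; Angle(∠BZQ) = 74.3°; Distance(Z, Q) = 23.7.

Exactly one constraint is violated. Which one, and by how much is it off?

Distance(Z, Q) = 23.7 — off by 8.80.

N = (0.00, 0.00) ✓; NS at 62.50° ✓; |NS| = 20.20 ✓; ∠NST = 41.70° ✓; |ST| = 17.80 ✓; ∠STA = 123.5° ✓; |TA| = 10.30 ✓; ∠(TA, AB) = 90.00° ✓; |AB| = 15.40 ✓; ∠ABZ = 47.80° ✓; |BZ| = 25.80 ✓; ∠BZQ = 74.30° ✓; |ZQ| = 14.90 ✗.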